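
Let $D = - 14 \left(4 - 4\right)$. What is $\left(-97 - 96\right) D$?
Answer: $0$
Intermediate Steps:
$D = 0$ ($D = \left(-14\right) 0 = 0$)
$\left(-97 - 96\right) D = \left(-97 - 96\right) 0 = \left(-193\right) 0 = 0$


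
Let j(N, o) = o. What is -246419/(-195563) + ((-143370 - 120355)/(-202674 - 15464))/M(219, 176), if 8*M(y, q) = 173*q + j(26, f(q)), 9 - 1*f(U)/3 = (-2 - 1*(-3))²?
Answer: 204798076706173/162490879932446 ≈ 1.2604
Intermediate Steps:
f(U) = 24 (f(U) = 27 - 3*(-2 - 1*(-3))² = 27 - 3*(-2 + 3)² = 27 - 3*1² = 27 - 3*1 = 27 - 3 = 24)
M(y, q) = 3 + 173*q/8 (M(y, q) = (173*q + 24)/8 = (24 + 173*q)/8 = 3 + 173*q/8)
-246419/(-195563) + ((-143370 - 120355)/(-202674 - 15464))/M(219, 176) = -246419/(-195563) + ((-143370 - 120355)/(-202674 - 15464))/(3 + (173/8)*176) = -246419*(-1/195563) + (-263725/(-218138))/(3 + 3806) = 246419/195563 - 263725*(-1/218138)/3809 = 246419/195563 + (263725/218138)*(1/3809) = 246419/195563 + 263725/830887642 = 204798076706173/162490879932446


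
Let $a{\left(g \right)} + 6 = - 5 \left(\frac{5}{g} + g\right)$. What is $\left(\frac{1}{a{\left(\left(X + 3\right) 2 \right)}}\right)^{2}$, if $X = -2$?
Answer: $\frac{4}{3249} \approx 0.0012311$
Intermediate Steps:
$a{\left(g \right)} = -6 - \frac{25}{g} - 5 g$ ($a{\left(g \right)} = -6 - 5 \left(\frac{5}{g} + g\right) = -6 - 5 \left(g + \frac{5}{g}\right) = -6 - \left(5 g + \frac{25}{g}\right) = -6 - \frac{25}{g} - 5 g$)
$\left(\frac{1}{a{\left(\left(X + 3\right) 2 \right)}}\right)^{2} = \left(\frac{1}{-6 - \frac{25}{\left(-2 + 3\right) 2} - 5 \left(-2 + 3\right) 2}\right)^{2} = \left(\frac{1}{-6 - \frac{25}{1 \cdot 2} - 5 \cdot 1 \cdot 2}\right)^{2} = \left(\frac{1}{-6 - \frac{25}{2} - 10}\right)^{2} = \left(\frac{1}{- \frac{57}{2}}\right)^{2} = \left(- \frac{2}{57}\right)^{2} = \frac{4}{3249}$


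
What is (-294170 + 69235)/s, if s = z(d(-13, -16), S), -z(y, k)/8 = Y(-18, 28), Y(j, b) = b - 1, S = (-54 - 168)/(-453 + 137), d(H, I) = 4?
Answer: 224935/216 ≈ 1041.4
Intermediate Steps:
S = 111/158 (S = -222/(-316) = -222*(-1/316) = 111/158 ≈ 0.70253)
Y(j, b) = -1 + b
z(y, k) = -216 (z(y, k) = -8*(-1 + 28) = -8*27 = -216)
s = -216
(-294170 + 69235)/s = (-294170 + 69235)/(-216) = -224935*(-1/216) = 224935/216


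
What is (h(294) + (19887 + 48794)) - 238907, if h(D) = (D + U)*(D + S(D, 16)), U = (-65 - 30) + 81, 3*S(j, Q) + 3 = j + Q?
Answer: -177758/3 ≈ -59253.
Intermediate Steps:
S(j, Q) = -1 + Q/3 + j/3 (S(j, Q) = -1 + (j + Q)/3 = -1 + (Q + j)/3 = -1 + (Q/3 + j/3) = -1 + Q/3 + j/3)
U = -14 (U = -95 + 81 = -14)
h(D) = (-14 + D)*(13/3 + 4*D/3) (h(D) = (D - 14)*(D + (-1 + (1/3)*16 + D/3)) = (-14 + D)*(D + (-1 + 16/3 + D/3)) = (-14 + D)*(D + (13/3 + D/3)) = (-14 + D)*(13/3 + 4*D/3))
(h(294) + (19887 + 48794)) - 238907 = ((-182/3 - 43/3*294 + (4/3)*294**2) + (19887 + 48794)) - 238907 = ((-182/3 - 4214 + (4/3)*86436) + 68681) - 238907 = ((-182/3 - 4214 + 115248) + 68681) - 238907 = (332920/3 + 68681) - 238907 = 538963/3 - 238907 = -177758/3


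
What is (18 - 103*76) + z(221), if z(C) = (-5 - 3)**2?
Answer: -7746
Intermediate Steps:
z(C) = 64 (z(C) = (-8)**2 = 64)
(18 - 103*76) + z(221) = (18 - 103*76) + 64 = (18 - 7828) + 64 = -7810 + 64 = -7746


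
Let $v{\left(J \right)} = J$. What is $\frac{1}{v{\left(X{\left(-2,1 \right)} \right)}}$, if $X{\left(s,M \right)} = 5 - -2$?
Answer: $\frac{1}{7} \approx 0.14286$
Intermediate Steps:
$X{\left(s,M \right)} = 7$ ($X{\left(s,M \right)} = 5 + 2 = 7$)
$\frac{1}{v{\left(X{\left(-2,1 \right)} \right)}} = \frac{1}{7}$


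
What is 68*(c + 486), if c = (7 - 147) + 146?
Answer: 33456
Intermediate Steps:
c = 6 (c = -140 + 146 = 6)
68*(c + 486) = 68*(6 + 486) = 68*492 = 33456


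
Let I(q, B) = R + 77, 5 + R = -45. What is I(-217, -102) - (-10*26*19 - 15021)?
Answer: 19988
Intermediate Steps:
R = -50 (R = -5 - 45 = -50)
I(q, B) = 27 (I(q, B) = -50 + 77 = 27)
I(-217, -102) - (-10*26*19 - 15021) = 27 - (-10*26*19 - 15021) = 27 - (-260*19 - 15021) = 27 - (-4940 - 15021) = 27 - 1*(-19961) = 27 + 19961 = 19988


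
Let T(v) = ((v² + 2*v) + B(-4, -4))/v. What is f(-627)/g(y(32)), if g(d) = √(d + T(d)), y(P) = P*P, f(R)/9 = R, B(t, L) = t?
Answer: -48*√6479/31 ≈ -124.63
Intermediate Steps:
f(R) = 9*R
y(P) = P²
T(v) = (-4 + v² + 2*v)/v (T(v) = ((v² + 2*v) - 4)/v = (-4 + v² + 2*v)/v)
g(d) = √(2 - 4/d + 2*d) (g(d) = √(d + (2 + d - 4/d)) = √(2 - 4/d + 2*d))
f(-627)/g(y(32)) = (9*(-627))/(√(2 - 4/(32²) + 2*32²)) = -5643/√(2 - 4/1024 + 2*1024) = -5643/√(2 - 4*1/1024 + 2048) = -5643/√(2 - 1/256 + 2048) = -5643*16*√6479/58311 = -48*√6479/31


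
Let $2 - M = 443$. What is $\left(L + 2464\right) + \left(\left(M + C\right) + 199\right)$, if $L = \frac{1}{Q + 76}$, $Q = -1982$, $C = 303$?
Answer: $\frac{4812649}{1906} \approx 2525.0$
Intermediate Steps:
$M = -441$ ($M = 2 - 443 = -441$)
$L = - \frac{1}{1906}$ ($L = \frac{1}{-1982 + 76} = \frac{1}{-1906} = - \frac{1}{1906} \approx -0.00052466$)
$\left(L + 2464\right) + \left(\left(M + C\right) + 199\right) = \left(- \frac{1}{1906} + 2464\right) + \left(\left(-441 + 303\right) + 199\right) = \frac{4696383}{1906} + \left(-138 + 199\right) = \frac{4696383}{1906} + 61 = \frac{4812649}{1906}$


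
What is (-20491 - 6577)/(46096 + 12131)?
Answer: -27068/58227 ≈ -0.46487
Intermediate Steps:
(-20491 - 6577)/(46096 + 12131) = -27068/58227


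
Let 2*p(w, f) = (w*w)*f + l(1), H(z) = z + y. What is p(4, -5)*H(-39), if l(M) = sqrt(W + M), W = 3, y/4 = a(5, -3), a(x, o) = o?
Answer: 1989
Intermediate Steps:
y = -12 (y = 4*(-3) = -12)
H(z) = -12 + z (H(z) = z - 12 = -12 + z)
l(M) = sqrt(3 + M)
p(w, f) = 1 + f*w**2/2 (p(w, f) = ((w*w)*f + sqrt(3 + 1))/2 = (w**2*f + sqrt(4))/2 = (f*w**2 + 2)/2 = (2 + f*w**2)/2 = 1 + f*w**2/2)
p(4, -5)*H(-39) = (1 + (1/2)*(-5)*4**2)*(-12 - 39) = (1 + (1/2)*(-5)*16)*(-51) = (1 - 40)*(-51) = -39*(-51) = 1989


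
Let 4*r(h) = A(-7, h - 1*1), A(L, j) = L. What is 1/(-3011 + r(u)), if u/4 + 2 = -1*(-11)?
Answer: -4/12051 ≈ -0.00033192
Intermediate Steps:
u = 36 (u = -8 + 4*(-1*(-11)) = -8 + 4*11 = -8 + 44 = 36)
r(h) = -7/4 (r(h) = (¼)*(-7) = -7/4)
1/(-3011 + r(u)) = 1/(-3011 - 7/4) = 1/(-12051/4) = -4/12051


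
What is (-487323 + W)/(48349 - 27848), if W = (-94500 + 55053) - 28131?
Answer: -554901/20501 ≈ -27.067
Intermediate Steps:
W = -67578 (W = -39447 - 28131 = -67578)
(-487323 + W)/(48349 - 27848) = (-487323 - 67578)/(48349 - 27848) = -554901/20501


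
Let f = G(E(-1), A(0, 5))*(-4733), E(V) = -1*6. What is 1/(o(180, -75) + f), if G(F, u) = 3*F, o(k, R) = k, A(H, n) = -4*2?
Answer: 1/85374 ≈ 1.1713e-5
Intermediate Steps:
A(H, n) = -8
E(V) = -6
f = 85194 (f = (3*(-6))*(-4733) = -18*(-4733) = 85194)
1/(o(180, -75) + f) = 1/(180 + 85194) = 1/85374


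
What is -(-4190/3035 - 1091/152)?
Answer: 789613/92264 ≈ 8.5582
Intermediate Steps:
-(-4190/3035 - 1091/152) = -(-4190*1/3035 - 1091*1/152) = -(-838/607 - 1091/152) = -1*(-789613/92264) = 789613/92264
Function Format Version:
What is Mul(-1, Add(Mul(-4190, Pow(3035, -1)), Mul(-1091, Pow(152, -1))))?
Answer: Rational(789613, 92264) ≈ 8.5582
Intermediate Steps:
Mul(-1, Add(Mul(-4190, Pow(3035, -1)), Mul(-1091, Pow(152, -1)))) = Mul(-1, Add(Mul(-4190, Rational(1, 3035)), Mul(-1091, Rational(1, 152)))) = Mul(-1, Add(Rational(-838, 607), Rational(-1091, 152))) = Mul(-1, Rational(-789613, 92264)) = Rational(789613, 92264)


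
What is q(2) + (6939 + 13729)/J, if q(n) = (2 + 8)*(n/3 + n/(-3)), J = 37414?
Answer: 10334/18707 ≈ 0.55241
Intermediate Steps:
q(n) = 0 (q(n) = 10*(n*(1/3) + n*(-1/3)) = 10*(n/3 - n/3) = 10*0 = 0)
q(2) + (6939 + 13729)/J = 0 + (6939 + 13729)/37414 = 0 + 20668*(1/37414) = 0 + 10334/18707 = 10334/18707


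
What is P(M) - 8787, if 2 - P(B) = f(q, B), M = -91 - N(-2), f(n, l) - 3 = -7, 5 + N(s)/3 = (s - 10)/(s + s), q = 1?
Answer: -8781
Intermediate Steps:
N(s) = -15 + 3*(-10 + s)/(2*s) (N(s) = -15 + 3*((s - 10)/(s + s)) = -15 + 3*((-10 + s)/((2*s))) = -15 + 3*((-10 + s)*(1/(2*s))) = -15 + 3*((-10 + s)/(2*s)) = -15 + 3*(-10 + s)/(2*s))
f(n, l) = -4 (f(n, l) = 3 - 7 = -4)
M = -85 (M = -91 - (-27/2 - 15/(-2)) = -91 - (-27/2 - 15*(-1/2)) = -91 - (-27/2 + 15/2) = -91 - 1*(-6) = -91 + 6 = -85)
P(B) = 6 (P(B) = 2 - 1*(-4) = 2 + 4 = 6)
P(M) - 8787 = 6 - 8787 = -8781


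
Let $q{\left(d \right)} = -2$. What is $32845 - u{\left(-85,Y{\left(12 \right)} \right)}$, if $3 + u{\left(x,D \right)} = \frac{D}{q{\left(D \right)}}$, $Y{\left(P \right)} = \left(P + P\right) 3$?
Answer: $32884$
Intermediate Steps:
$Y{\left(P \right)} = 6 P$ ($Y{\left(P \right)} = 2 P 3 = 6 P$)
$u{\left(x,D \right)} = -3 - \frac{D}{2}$ ($u{\left(x,D \right)} = -3 + \frac{D}{-2} = -3 + D \left(- \frac{1}{2}\right) = -3 - \frac{D}{2}$)
$32845 - u{\left(-85,Y{\left(12 \right)} \right)} = 32845 - \left(-3 - \frac{6 \cdot 12}{2}\right) = 32845 - \left(-3 - 36\right) = 32845 - -39 = 32845 + 39 = 32884$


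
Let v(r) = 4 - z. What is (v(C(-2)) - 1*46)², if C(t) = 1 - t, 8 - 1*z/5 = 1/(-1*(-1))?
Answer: 5929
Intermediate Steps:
z = 35 (z = 40 - 5/((-1*(-1))) = 40 - 5/1 = 40 - 5*1 = 40 - 5 = 35)
v(r) = -31 (v(r) = 4 - 1*35 = 4 - 35 = -31)
(v(C(-2)) - 1*46)² = (-31 - 1*46)² = (-31 - 46)² = (-77)² = 5929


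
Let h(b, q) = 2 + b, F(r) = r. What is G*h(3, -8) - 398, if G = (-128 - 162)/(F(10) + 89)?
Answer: -40852/99 ≈ -412.65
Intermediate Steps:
G = -290/99 (G = (-128 - 162)/(10 + 89) = -290/99 ≈ -2.9293)
G*h(3, -8) - 398 = -290*(2 + 3)/99 - 398 = -290/99*5 - 398 = -1450/99 - 398 = -40852/99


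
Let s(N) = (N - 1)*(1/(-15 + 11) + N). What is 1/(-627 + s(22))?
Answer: -4/681 ≈ -0.0058737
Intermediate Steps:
s(N) = (-1 + N)*(-¼ + N) (s(N) = (-1 + N)*(1/(-4) + N) = (-1 + N)*(-¼ + N))
1/(-627 + s(22)) = 1/(-627 + (¼ + 22² - 5/4*22)) = 1/(-627 + (¼ + 484 - 55/2)) = 1/(-627 + 1827/4) = 1/(-681/4) = -4/681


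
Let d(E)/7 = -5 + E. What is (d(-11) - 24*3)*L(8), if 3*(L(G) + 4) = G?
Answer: 736/3 ≈ 245.33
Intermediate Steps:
L(G) = -4 + G/3
d(E) = -35 + 7*E (d(E) = 7*(-5 + E) = -35 + 7*E)
(d(-11) - 24*3)*L(8) = ((-35 + 7*(-11)) - 24*3)*(-4 + (⅓)*8) = ((-35 - 77) - 72)*(-4 + 8/3) = (-112 - 72)*(-4/3) = -184*(-4/3) = 736/3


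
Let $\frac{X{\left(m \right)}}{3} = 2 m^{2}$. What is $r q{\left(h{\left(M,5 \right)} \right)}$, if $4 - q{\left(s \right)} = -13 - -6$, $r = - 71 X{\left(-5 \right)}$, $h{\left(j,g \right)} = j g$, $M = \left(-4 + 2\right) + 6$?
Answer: $-117150$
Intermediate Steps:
$M = 4$ ($M = -2 + 6 = 4$)
$X{\left(m \right)} = 6 m^{2}$ ($X{\left(m \right)} = 3 \cdot 2 m^{2} = 6 m^{2}$)
$h{\left(j,g \right)} = g j$
$r = -10650$ ($r = - 71 \cdot 6 \left(-5\right)^{2} = - 71 \cdot 6 \cdot 25 = \left(-71\right) 150 = -10650$)
$q{\left(s \right)} = 11$ ($q{\left(s \right)} = 4 - \left(-13 - -6\right) = 4 - \left(-13 + 6\right) = 4 - -7 = 4 + 7 = 11$)
$r q{\left(h{\left(M,5 \right)} \right)} = \left(-10650\right) 11 = -117150$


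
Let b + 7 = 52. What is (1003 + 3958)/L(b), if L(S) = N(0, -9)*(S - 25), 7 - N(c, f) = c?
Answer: 4961/140 ≈ 35.436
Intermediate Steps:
b = 45 (b = -7 + 52 = 45)
N(c, f) = 7 - c
L(S) = -175 + 7*S (L(S) = (7 - 1*0)*(S - 25) = (7 + 0)*(-25 + S) = 7*(-25 + S) = -175 + 7*S)
(1003 + 3958)/L(b) = (1003 + 3958)/(-175 + 7*45) = 4961/(-175 + 315) = 4961/140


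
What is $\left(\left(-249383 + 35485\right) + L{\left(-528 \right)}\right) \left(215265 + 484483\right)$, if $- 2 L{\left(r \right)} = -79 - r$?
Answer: $-149831791130$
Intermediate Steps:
$L{\left(r \right)} = \frac{79}{2} + \frac{r}{2}$ ($L{\left(r \right)} = - \frac{-79 - r}{2} = \frac{79}{2} + \frac{r}{2}$)
$\left(\left(-249383 + 35485\right) + L{\left(-528 \right)}\right) \left(215265 + 484483\right) = \left(\left(-249383 + 35485\right) + \left(\frac{79}{2} + \frac{1}{2} \left(-528\right)\right)\right) \left(215265 + 484483\right) = \left(-213898 + \left(\frac{79}{2} - 264\right)\right) 699748 = \left(-213898 - \frac{449}{2}\right) 699748 = \left(- \frac{428245}{2}\right) 699748 = -149831791130$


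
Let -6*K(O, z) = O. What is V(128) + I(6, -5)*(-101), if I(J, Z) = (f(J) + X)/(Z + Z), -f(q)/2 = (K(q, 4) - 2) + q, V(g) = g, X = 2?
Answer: 438/5 ≈ 87.600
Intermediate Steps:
K(O, z) = -O/6
f(q) = 4 - 5*q/3 (f(q) = -2*((-q/6 - 2) + q) = -2*((-2 - q/6) + q) = -2*(-2 + 5*q/6) = 4 - 5*q/3)
I(J, Z) = (6 - 5*J/3)/(2*Z) (I(J, Z) = ((4 - 5*J/3) + 2)/(Z + Z) = (6 - 5*J/3)/((2*Z)) = (6 - 5*J/3)*(1/(2*Z)) = (6 - 5*J/3)/(2*Z))
V(128) + I(6, -5)*(-101) = 128 + ((1/6)*(18 - 5*6)/(-5))*(-101) = 128 + ((1/6)*(-1/5)*(18 - 30))*(-101) = 128 + ((1/6)*(-1/5)*(-12))*(-101) = 128 + (2/5)*(-101) = 128 - 202/5 = 438/5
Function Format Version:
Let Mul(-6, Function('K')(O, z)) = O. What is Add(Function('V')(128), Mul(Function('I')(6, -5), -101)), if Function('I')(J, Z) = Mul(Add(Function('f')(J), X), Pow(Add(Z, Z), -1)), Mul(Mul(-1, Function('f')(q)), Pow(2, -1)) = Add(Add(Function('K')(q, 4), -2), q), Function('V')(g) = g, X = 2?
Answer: Rational(438, 5) ≈ 87.600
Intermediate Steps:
Function('K')(O, z) = Mul(Rational(-1, 6), O)
Function('f')(q) = Add(4, Mul(Rational(-5, 3), q)) (Function('f')(q) = Mul(-2, Add(Add(Mul(Rational(-1, 6), q), -2), q)) = Mul(-2, Add(Add(-2, Mul(Rational(-1, 6), q)), q)) = Mul(-2, Add(-2, Mul(Rational(5, 6), q))) = Add(4, Mul(Rational(-5, 3), q)))
Function('I')(J, Z) = Mul(Rational(1, 2), Pow(Z, -1), Add(6, Mul(Rational(-5, 3), J))) (Function('I')(J, Z) = Mul(Add(Add(4, Mul(Rational(-5, 3), J)), 2), Pow(Add(Z, Z), -1)) = Mul(Add(6, Mul(Rational(-5, 3), J)), Pow(Mul(2, Z), -1)) = Mul(Add(6, Mul(Rational(-5, 3), J)), Mul(Rational(1, 2), Pow(Z, -1))) = Mul(Rational(1, 2), Pow(Z, -1), Add(6, Mul(Rational(-5, 3), J))))
Add(Function('V')(128), Mul(Function('I')(6, -5), -101)) = Add(128, Mul(Mul(Rational(1, 6), Pow(-5, -1), Add(18, Mul(-5, 6))), -101)) = Add(128, Mul(Mul(Rational(1, 6), Rational(-1, 5), Add(18, -30)), -101)) = Add(128, Mul(Mul(Rational(1, 6), Rational(-1, 5), -12), -101)) = Add(128, Mul(Rational(2, 5), -101)) = Add(128, Rational(-202, 5)) = Rational(438, 5)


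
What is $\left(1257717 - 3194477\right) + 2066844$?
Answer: $130084$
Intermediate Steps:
$\left(1257717 - 3194477\right) + 2066844 = -1936760 + 2066844 = 130084$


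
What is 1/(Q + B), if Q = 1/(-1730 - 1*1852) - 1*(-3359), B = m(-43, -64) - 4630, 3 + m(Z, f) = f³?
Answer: -3582/943563277 ≈ -3.7962e-6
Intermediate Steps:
m(Z, f) = -3 + f³
B = -266777 (B = (-3 + (-64)³) - 4630 = (-3 - 262144) - 4630 = -262147 - 4630 = -266777)
Q = 12031937/3582 (Q = 1/(-1730 - 1852) + 3359 = 1/(-3582) + 3359 = -1/3582 + 3359 = 12031937/3582 ≈ 3359.0)
1/(Q + B) = 1/(12031937/3582 - 266777) = 1/(-943563277/3582) = -3582/943563277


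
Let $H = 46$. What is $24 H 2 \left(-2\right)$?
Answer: $-4416$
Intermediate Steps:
$24 H 2 \left(-2\right) = 24 \cdot 46 \cdot 2 \left(-2\right) = 1104 \left(-4\right) = -4416$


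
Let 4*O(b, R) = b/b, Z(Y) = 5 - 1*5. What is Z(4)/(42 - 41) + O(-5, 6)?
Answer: ¼ ≈ 0.25000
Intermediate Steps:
Z(Y) = 0 (Z(Y) = 5 - 5 = 0)
O(b, R) = ¼ (O(b, R) = (b/b)/4 = (¼)*1 = ¼)
Z(4)/(42 - 41) + O(-5, 6) = 0/(42 - 41) + ¼ = 0/1 + ¼ = 1*0 + ¼ = 0 + ¼ = ¼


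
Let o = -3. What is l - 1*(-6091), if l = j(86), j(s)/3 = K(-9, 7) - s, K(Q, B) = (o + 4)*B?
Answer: 5854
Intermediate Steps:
K(Q, B) = B (K(Q, B) = (-3 + 4)*B = 1*B = B)
j(s) = 21 - 3*s (j(s) = 3*(7 - s) = 21 - 3*s)
l = -237 (l = 21 - 3*86 = 21 - 258 = -237)
l - 1*(-6091) = -237 - 1*(-6091) = -237 + 6091 = 5854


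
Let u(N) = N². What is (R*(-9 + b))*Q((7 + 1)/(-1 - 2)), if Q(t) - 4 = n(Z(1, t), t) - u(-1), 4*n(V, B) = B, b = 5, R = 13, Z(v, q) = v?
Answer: -364/3 ≈ -121.33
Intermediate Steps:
n(V, B) = B/4
Q(t) = 3 + t/4 (Q(t) = 4 + (t/4 - 1*(-1)²) = 4 + (t/4 - 1*1) = 4 + (t/4 - 1) = 4 + (-1 + t/4) = 3 + t/4)
(R*(-9 + b))*Q((7 + 1)/(-1 - 2)) = (13*(-9 + 5))*(3 + ((7 + 1)/(-1 - 2))/4) = (13*(-4))*(3 + (8/(-3))/4) = -52*(3 + (8*(-⅓))/4) = -52*(3 + (¼)*(-8/3)) = -52*(3 - ⅔) = -52*7/3 = -364/3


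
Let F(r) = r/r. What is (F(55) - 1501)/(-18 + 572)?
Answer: -750/277 ≈ -2.7076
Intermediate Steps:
F(r) = 1
(F(55) - 1501)/(-18 + 572) = (1 - 1501)/(-18 + 572) = -1500/554 = -1500*1/554 = -750/277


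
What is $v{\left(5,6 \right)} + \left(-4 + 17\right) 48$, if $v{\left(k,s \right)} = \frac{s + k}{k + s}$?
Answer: $625$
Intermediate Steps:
$v{\left(k,s \right)} = 1$ ($v{\left(k,s \right)} = \frac{k + s}{k + s} = 1$)
$v{\left(5,6 \right)} + \left(-4 + 17\right) 48 = 1 + \left(-4 + 17\right) 48 = 1 + 13 \cdot 48 = 1 + 624 = 625$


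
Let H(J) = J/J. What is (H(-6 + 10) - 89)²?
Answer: 7744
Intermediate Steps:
H(J) = 1
(H(-6 + 10) - 89)² = (1 - 89)² = (-88)² = 7744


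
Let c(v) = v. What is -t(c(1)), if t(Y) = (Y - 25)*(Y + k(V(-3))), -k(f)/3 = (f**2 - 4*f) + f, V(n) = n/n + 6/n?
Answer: -264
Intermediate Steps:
V(n) = 1 + 6/n
k(f) = -3*f**2 + 9*f (k(f) = -3*((f**2 - 4*f) + f) = -3*(f**2 - 3*f) = -3*f**2 + 9*f)
t(Y) = (-25 + Y)*(-12 + Y) (t(Y) = (Y - 25)*(Y + 3*((6 - 3)/(-3))*(3 - (6 - 3)/(-3))) = (-25 + Y)*(Y + 3*(-1/3*3)*(3 - (-1)*3/3)) = (-25 + Y)*(Y + 3*(-1)*(3 - 1*(-1))) = (-25 + Y)*(Y + 3*(-1)*(3 + 1)) = (-25 + Y)*(Y + 3*(-1)*4) = (-25 + Y)*(Y - 12) = (-25 + Y)*(-12 + Y))
-t(c(1)) = -(300 + 1**2 - 37*1) = -(300 + 1 - 37) = -1*264 = -264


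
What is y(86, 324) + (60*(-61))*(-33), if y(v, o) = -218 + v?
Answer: 120648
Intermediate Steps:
y(86, 324) + (60*(-61))*(-33) = (-218 + 86) + (60*(-61))*(-33) = -132 - 3660*(-33) = -132 + 120780 = 120648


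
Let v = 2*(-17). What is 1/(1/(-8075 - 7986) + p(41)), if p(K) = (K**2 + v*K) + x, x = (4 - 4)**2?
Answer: 16061/4609506 ≈ 0.0034843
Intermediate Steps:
v = -34
x = 0 (x = 0**2 = 0)
p(K) = K**2 - 34*K (p(K) = (K**2 - 34*K) + 0 = K**2 - 34*K)
1/(1/(-8075 - 7986) + p(41)) = 1/(1/(-8075 - 7986) + 41*(-34 + 41)) = 1/(1/(-16061) + 41*7) = 1/(-1/16061 + 287) = 1/(4609506/16061) = 16061/4609506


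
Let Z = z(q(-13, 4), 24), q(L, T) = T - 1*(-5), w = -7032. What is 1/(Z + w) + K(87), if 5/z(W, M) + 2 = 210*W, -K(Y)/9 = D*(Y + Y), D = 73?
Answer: -1517732754586/13276411 ≈ -1.1432e+5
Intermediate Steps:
K(Y) = -1314*Y (K(Y) = -657*(Y + Y) = -657*2*Y = -1314*Y)
q(L, T) = 5 + T (q(L, T) = T + 5 = 5 + T)
z(W, M) = 5/(-2 + 210*W)
Z = 5/1888 (Z = 5/(2*(-1 + 105*(5 + 4))) = 5/(2*(-1 + 105*9)) = 5/(2*(-1 + 945)) = (5/2)/944 = (5/2)*(1/944) = 5/1888 ≈ 0.0026483)
1/(Z + w) + K(87) = 1/(5/1888 - 7032) - 1314*87 = 1/(-13276411/1888) - 114318 = -1888/13276411 - 114318 = -1517732754586/13276411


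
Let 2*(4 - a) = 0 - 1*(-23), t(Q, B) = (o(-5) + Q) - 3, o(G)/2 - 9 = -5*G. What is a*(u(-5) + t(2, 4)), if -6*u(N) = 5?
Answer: -1985/4 ≈ -496.25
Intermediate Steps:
o(G) = 18 - 10*G (o(G) = 18 + 2*(-5*G) = 18 - 10*G)
t(Q, B) = 65 + Q (t(Q, B) = ((18 - 10*(-5)) + Q) - 3 = ((18 + 50) + Q) - 3 = (68 + Q) - 3 = 65 + Q)
u(N) = -⅚ (u(N) = -⅙*5 = -⅚)
a = -15/2 (a = 4 - (0 - 1*(-23))/2 = 4 - (0 + 23)/2 = 4 - ½*23 = 4 - 23/2 = -15/2 ≈ -7.5000)
a*(u(-5) + t(2, 4)) = -15*(-⅚ + (65 + 2))/2 = -15*(-⅚ + 67)/2 = -15/2*397/6 = -1985/4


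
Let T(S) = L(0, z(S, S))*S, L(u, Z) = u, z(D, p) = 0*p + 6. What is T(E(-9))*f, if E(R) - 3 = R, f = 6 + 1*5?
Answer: 0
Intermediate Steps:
z(D, p) = 6 (z(D, p) = 0 + 6 = 6)
f = 11 (f = 6 + 5 = 11)
E(R) = 3 + R
T(S) = 0 (T(S) = 0*S = 0)
T(E(-9))*f = 0*11 = 0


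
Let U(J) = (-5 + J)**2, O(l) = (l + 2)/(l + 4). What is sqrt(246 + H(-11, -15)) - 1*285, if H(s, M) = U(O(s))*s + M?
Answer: -285 + sqrt(3883)/7 ≈ -276.10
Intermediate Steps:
O(l) = (2 + l)/(4 + l)
H(s, M) = M + s*(-5 + (2 + s)/(4 + s))**2 (H(s, M) = (-5 + (2 + s)/(4 + s))**2*s + M = s*(-5 + (2 + s)/(4 + s))**2 + M = M + s*(-5 + (2 + s)/(4 + s))**2)
sqrt(246 + H(-11, -15)) - 1*285 = sqrt(246 + (-15 + 4*(-11)*(-9 - 2*(-11))**2/(4 - 11)**2)) - 1*285 = sqrt(246 + (-15 + 4*(-11)*(-9 + 22)**2/(-7)**2)) - 285 = sqrt(246 + (-15 + 4*(-11)*13**2*(1/49))) - 285 = sqrt(246 + (-15 + 4*(-11)*169*(1/49))) - 285 = sqrt(246 + (-15 - 7436/49)) - 285 = sqrt(246 - 8171/49) - 285 = sqrt(3883/49) - 285 = sqrt(3883)/7 - 285 = -285 + sqrt(3883)/7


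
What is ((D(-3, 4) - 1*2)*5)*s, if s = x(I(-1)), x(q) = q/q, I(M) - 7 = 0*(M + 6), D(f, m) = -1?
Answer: -15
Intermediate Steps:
I(M) = 7 (I(M) = 7 + 0*(M + 6) = 7 + 0*(6 + M) = 7 + 0 = 7)
x(q) = 1
s = 1
((D(-3, 4) - 1*2)*5)*s = ((-1 - 1*2)*5)*1 = ((-1 - 2)*5)*1 = -3*5*1 = -15*1 = -15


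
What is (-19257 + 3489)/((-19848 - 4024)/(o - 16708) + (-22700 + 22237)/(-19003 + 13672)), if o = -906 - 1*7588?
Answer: -1059230080008/69465079 ≈ -15248.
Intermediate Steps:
o = -8494 (o = -906 - 7588 = -8494)
(-19257 + 3489)/((-19848 - 4024)/(o - 16708) + (-22700 + 22237)/(-19003 + 13672)) = (-19257 + 3489)/((-19848 - 4024)/(-8494 - 16708) + (-22700 + 22237)/(-19003 + 13672)) = -15768/(-23872/(-25202) - 463/(-5331)) = -15768/(-23872*(-1/25202) - 463*(-1/5331)) = -15768/(11936/12601 + 463/5331) = -15768/69465079/67175931 = -15768*67175931/69465079 = -1059230080008/69465079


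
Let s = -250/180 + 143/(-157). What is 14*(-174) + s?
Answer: -6890635/2826 ≈ -2438.3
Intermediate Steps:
s = -6499/2826 (s = -250*1/180 + 143*(-1/157) = -25/18 - 143/157 = -6499/2826 ≈ -2.2997)
14*(-174) + s = 14*(-174) - 6499/2826 = -2436 - 6499/2826 = -6890635/2826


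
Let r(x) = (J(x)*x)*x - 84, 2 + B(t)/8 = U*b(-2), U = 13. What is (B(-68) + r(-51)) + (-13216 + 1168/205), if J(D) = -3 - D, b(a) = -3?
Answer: 22801268/205 ≈ 1.1123e+5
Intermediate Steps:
B(t) = -328 (B(t) = -16 + 8*(13*(-3)) = -16 + 8*(-39) = -16 - 312 = -328)
r(x) = -84 + x**2*(-3 - x) (r(x) = ((-3 - x)*x)*x - 84 = (x*(-3 - x))*x - 84 = x**2*(-3 - x) - 84 = -84 + x**2*(-3 - x))
(B(-68) + r(-51)) + (-13216 + 1168/205) = (-328 + (-84 - 1*(-51)**2*(3 - 51))) + (-13216 + 1168/205) = (-328 + (-84 - 1*2601*(-48))) + (-13216 + 1168*(1/205)) = (-328 + (-84 + 124848)) + (-13216 + 1168/205) = (-328 + 124764) - 2708112/205 = 124436 - 2708112/205 = 22801268/205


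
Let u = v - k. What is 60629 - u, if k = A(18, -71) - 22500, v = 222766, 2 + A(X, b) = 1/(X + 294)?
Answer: -57607367/312 ≈ -1.8464e+5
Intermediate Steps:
A(X, b) = -2 + 1/(294 + X) (A(X, b) = -2 + 1/(X + 294) = -2 + 1/(294 + X))
k = -7020623/312 (k = (-587 - 2*18)/(294 + 18) - 22500 = (-587 - 36)/312 - 22500 = (1/312)*(-623) - 22500 = -623/312 - 22500 = -7020623/312 ≈ -22502.)
u = 76523615/312 (u = 222766 - 1*(-7020623/312) = 222766 + 7020623/312 = 76523615/312 ≈ 2.4527e+5)
60629 - u = 60629 - 1*76523615/312 = 60629 - 76523615/312 = -57607367/312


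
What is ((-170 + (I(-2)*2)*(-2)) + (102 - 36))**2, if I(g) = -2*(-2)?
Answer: 14400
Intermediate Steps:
I(g) = 4
((-170 + (I(-2)*2)*(-2)) + (102 - 36))**2 = ((-170 + (4*2)*(-2)) + (102 - 36))**2 = ((-170 + 8*(-2)) + 66)**2 = ((-170 - 16) + 66)**2 = (-186 + 66)**2 = (-120)**2 = 14400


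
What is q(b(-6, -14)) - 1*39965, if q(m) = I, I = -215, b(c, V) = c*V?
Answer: -40180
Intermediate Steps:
b(c, V) = V*c
q(m) = -215
q(b(-6, -14)) - 1*39965 = -215 - 1*39965 = -215 - 39965 = -40180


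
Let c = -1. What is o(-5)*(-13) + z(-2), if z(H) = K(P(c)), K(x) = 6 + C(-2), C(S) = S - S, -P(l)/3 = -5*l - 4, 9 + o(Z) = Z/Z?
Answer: 110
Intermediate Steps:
o(Z) = -8 (o(Z) = -9 + Z/Z = -9 + 1 = -8)
P(l) = 12 + 15*l (P(l) = -3*(-5*l - 4) = -3*(-4 - 5*l) = 12 + 15*l)
C(S) = 0
K(x) = 6 (K(x) = 6 + 0 = 6)
z(H) = 6
o(-5)*(-13) + z(-2) = -8*(-13) + 6 = 104 + 6 = 110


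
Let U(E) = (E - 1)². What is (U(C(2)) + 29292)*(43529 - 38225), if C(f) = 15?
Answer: 156404352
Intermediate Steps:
U(E) = (-1 + E)²
(U(C(2)) + 29292)*(43529 - 38225) = ((-1 + 15)² + 29292)*(43529 - 38225) = (14² + 29292)*5304 = (196 + 29292)*5304 = 29488*5304 = 156404352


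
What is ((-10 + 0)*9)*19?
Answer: -1710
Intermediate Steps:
((-10 + 0)*9)*19 = -10*9*19 = -90*19 = -1710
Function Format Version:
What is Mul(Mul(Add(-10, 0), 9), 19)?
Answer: -1710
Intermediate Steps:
Mul(Mul(Add(-10, 0), 9), 19) = Mul(Mul(-10, 9), 19) = Mul(-90, 19) = -1710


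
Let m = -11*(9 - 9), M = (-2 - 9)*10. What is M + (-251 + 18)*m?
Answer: -110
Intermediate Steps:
M = -110 (M = -11*10 = -110)
m = 0 (m = -11*0 = 0)
M + (-251 + 18)*m = -110 + (-251 + 18)*0 = -110 - 233*0 = -110 + 0 = -110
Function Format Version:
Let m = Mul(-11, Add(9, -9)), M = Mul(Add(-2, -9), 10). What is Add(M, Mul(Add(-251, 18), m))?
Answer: -110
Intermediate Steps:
M = -110 (M = Mul(-11, 10) = -110)
m = 0 (m = Mul(-11, 0) = 0)
Add(M, Mul(Add(-251, 18), m)) = Add(-110, Mul(Add(-251, 18), 0)) = Add(-110, Mul(-233, 0)) = Add(-110, 0) = -110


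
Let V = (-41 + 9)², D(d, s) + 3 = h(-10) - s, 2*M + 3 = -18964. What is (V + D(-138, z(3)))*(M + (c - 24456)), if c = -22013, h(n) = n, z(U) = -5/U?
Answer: -169983695/3 ≈ -5.6661e+7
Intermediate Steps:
M = -18967/2 (M = -3/2 + (½)*(-18964) = -3/2 - 9482 = -18967/2 ≈ -9483.5)
D(d, s) = -13 - s (D(d, s) = -3 + (-10 - s) = -13 - s)
V = 1024 (V = (-32)² = 1024)
(V + D(-138, z(3)))*(M + (c - 24456)) = (1024 + (-13 - (-5)/3))*(-18967/2 + (-22013 - 24456)) = (1024 + (-13 - (-5)/3))*(-18967/2 - 46469) = (1024 + (-13 - 1*(-5/3)))*(-111905/2) = (1024 + (-13 + 5/3))*(-111905/2) = (1024 - 34/3)*(-111905/2) = (3038/3)*(-111905/2) = -169983695/3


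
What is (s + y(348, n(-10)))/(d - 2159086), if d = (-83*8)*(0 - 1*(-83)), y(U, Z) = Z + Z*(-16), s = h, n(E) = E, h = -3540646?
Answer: 1770248/1107099 ≈ 1.5990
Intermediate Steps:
s = -3540646
y(U, Z) = -15*Z (y(U, Z) = Z - 16*Z = -15*Z)
d = -55112 (d = -664*(0 + 83) = -664*83 = -55112)
(s + y(348, n(-10)))/(d - 2159086) = (-3540646 - 15*(-10))/(-55112 - 2159086) = (-3540646 + 150)/(-2214198) = -3540496*(-1/2214198) = 1770248/1107099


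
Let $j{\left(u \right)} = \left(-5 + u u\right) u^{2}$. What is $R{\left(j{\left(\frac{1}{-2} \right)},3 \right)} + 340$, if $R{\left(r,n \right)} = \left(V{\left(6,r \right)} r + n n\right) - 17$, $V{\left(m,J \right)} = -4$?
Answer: $\frac{1347}{4} \approx 336.75$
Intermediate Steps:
$j{\left(u \right)} = u^{2} \left(-5 + u^{2}\right)$ ($j{\left(u \right)} = \left(-5 + u^{2}\right) u^{2} = u^{2} \left(-5 + u^{2}\right)$)
$R{\left(r,n \right)} = -17 + n^{2} - 4 r$ ($R{\left(r,n \right)} = \left(- 4 r + n n\right) - 17 = \left(- 4 r + n^{2}\right) - 17 = \left(n^{2} - 4 r\right) - 17 = -17 + n^{2} - 4 r$)
$R{\left(j{\left(\frac{1}{-2} \right)},3 \right)} + 340 = \left(-17 + 3^{2} - 4 \left(\frac{1}{-2}\right)^{2} \left(-5 + \left(\frac{1}{-2}\right)^{2}\right)\right) + 340 = \left(-17 + 9 - 4 \left(- \frac{1}{2}\right)^{2} \left(-5 + \left(- \frac{1}{2}\right)^{2}\right)\right) + 340 = \left(-17 + 9 - 4 \frac{-5 + \frac{1}{4}}{4}\right) + 340 = \left(-17 + 9 - 4 \cdot \frac{1}{4} \left(- \frac{19}{4}\right)\right) + 340 = \left(-17 + 9 - - \frac{19}{4}\right) + 340 = \left(-17 + 9 + \frac{19}{4}\right) + 340 = - \frac{13}{4} + 340 = \frac{1347}{4}$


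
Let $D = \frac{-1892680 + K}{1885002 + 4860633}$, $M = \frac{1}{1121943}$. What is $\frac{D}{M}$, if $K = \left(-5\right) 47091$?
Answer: $- \frac{159176411087}{449709} \approx -3.5395 \cdot 10^{5}$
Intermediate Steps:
$K = -235455$
$M = \frac{1}{1121943} \approx 8.9131 \cdot 10^{-7}$
$D = - \frac{425627}{1349127}$ ($D = \frac{-1892680 - 235455}{1885002 + 4860633} = - \frac{2128135}{6745635} = \left(-2128135\right) \frac{1}{6745635} = - \frac{425627}{1349127} \approx -0.31548$)
$\frac{D}{M} = - \frac{425627 \frac{1}{\frac{1}{1121943}}}{1349127} = \left(- \frac{425627}{1349127}\right) 1121943 = - \frac{159176411087}{449709}$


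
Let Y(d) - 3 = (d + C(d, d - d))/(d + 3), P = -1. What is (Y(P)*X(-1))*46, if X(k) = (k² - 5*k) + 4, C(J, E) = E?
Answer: 1150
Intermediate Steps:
X(k) = 4 + k² - 5*k
Y(d) = 3 + d/(3 + d) (Y(d) = 3 + (d + (d - d))/(d + 3) = 3 + (d + 0)/(3 + d) = 3 + d/(3 + d))
(Y(P)*X(-1))*46 = (((9 + 4*(-1))/(3 - 1))*(4 + (-1)² - 5*(-1)))*46 = (((9 - 4)/2)*(4 + 1 + 5))*46 = (((½)*5)*10)*46 = ((5/2)*10)*46 = 25*46 = 1150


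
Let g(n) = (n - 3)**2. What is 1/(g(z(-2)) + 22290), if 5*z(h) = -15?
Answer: 1/22326 ≈ 4.4791e-5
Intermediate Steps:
z(h) = -3 (z(h) = (1/5)*(-15) = -3)
g(n) = (-3 + n)**2
1/(g(z(-2)) + 22290) = 1/((-3 - 3)**2 + 22290) = 1/((-6)**2 + 22290) = 1/(36 + 22290) = 1/22326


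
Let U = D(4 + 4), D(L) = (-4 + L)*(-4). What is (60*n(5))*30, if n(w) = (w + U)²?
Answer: 217800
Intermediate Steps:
D(L) = 16 - 4*L
U = -16 (U = 16 - 4*(4 + 4) = 16 - 4*8 = 16 - 32 = -16)
n(w) = (-16 + w)² (n(w) = (w - 16)² = (-16 + w)²)
(60*n(5))*30 = (60*(-16 + 5)²)*30 = (60*(-11)²)*30 = (60*121)*30 = 7260*30 = 217800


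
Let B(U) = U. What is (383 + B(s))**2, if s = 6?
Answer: 151321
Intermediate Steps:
(383 + B(s))**2 = (383 + 6)**2 = 389**2 = 151321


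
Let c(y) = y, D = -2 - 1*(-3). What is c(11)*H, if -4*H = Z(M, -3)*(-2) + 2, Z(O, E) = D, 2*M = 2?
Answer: 0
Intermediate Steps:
M = 1 (M = (½)*2 = 1)
D = 1 (D = -2 + 3 = 1)
Z(O, E) = 1
H = 0 (H = -(1*(-2) + 2)/4 = -(-2 + 2)/4 = -¼*0 = 0)
c(11)*H = 11*0 = 0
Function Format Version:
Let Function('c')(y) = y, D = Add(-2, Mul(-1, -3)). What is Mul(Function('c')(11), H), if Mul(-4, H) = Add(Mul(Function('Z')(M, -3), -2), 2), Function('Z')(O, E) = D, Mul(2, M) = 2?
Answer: 0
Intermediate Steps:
M = 1 (M = Mul(Rational(1, 2), 2) = 1)
D = 1 (D = Add(-2, 3) = 1)
Function('Z')(O, E) = 1
H = 0 (H = Mul(Rational(-1, 4), Add(Mul(1, -2), 2)) = Mul(Rational(-1, 4), Add(-2, 2)) = Mul(Rational(-1, 4), 0) = 0)
Mul(Function('c')(11), H) = Mul(11, 0) = 0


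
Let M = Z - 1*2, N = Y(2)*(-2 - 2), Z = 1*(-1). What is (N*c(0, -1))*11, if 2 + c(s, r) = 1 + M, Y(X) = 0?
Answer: 0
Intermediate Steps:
Z = -1
N = 0 (N = 0*(-2 - 2) = 0*(-4) = 0)
M = -3 (M = -1 - 1*2 = -1 - 2 = -3)
c(s, r) = -4 (c(s, r) = -2 + (1 - 3) = -2 - 2 = -4)
(N*c(0, -1))*11 = (0*(-4))*11 = 0*11 = 0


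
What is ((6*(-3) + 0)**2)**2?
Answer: 104976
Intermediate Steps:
((6*(-3) + 0)**2)**2 = ((-18 + 0)**2)**2 = ((-18)**2)**2 = 324**2 = 104976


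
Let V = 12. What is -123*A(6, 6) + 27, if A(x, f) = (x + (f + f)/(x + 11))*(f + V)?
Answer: -251937/17 ≈ -14820.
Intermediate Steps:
A(x, f) = (12 + f)*(x + 2*f/(11 + x)) (A(x, f) = (x + (f + f)/(x + 11))*(f + 12) = (x + (2*f)/(11 + x))*(12 + f) = (x + 2*f/(11 + x))*(12 + f) = (12 + f)*(x + 2*f/(11 + x)))
-123*A(6, 6) + 27 = -123*(2*6² + 12*6² + 24*6 + 132*6 + 6*6² + 11*6*6)/(11 + 6) + 27 = -123*(2*36 + 12*36 + 144 + 792 + 6*36 + 396)/17 + 27 = -123*(72 + 432 + 144 + 792 + 216 + 396)/17 + 27 = -123*2052/17 + 27 = -252396/17 + 27 = -251937/17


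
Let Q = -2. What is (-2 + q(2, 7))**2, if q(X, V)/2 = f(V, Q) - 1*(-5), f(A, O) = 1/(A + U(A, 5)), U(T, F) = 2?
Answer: 5476/81 ≈ 67.605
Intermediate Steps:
f(A, O) = 1/(2 + A) (f(A, O) = 1/(A + 2) = 1/(2 + A))
q(X, V) = 10 + 2/(2 + V) (q(X, V) = 2*(1/(2 + V) - 1*(-5)) = 2*(1/(2 + V) + 5) = 2*(5 + 1/(2 + V)) = 10 + 2/(2 + V))
(-2 + q(2, 7))**2 = (-2 + 2*(11 + 5*7)/(2 + 7))**2 = (-2 + 2*(11 + 35)/9)**2 = (-2 + 2*(1/9)*46)**2 = (-2 + 92/9)**2 = (74/9)**2 = 5476/81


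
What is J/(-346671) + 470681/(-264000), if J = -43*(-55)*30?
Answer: -20211361439/10169016000 ≈ -1.9875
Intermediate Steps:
J = 70950 (J = 2365*30 = 70950)
J/(-346671) + 470681/(-264000) = 70950/(-346671) + 470681/(-264000) = 70950*(-1/346671) + 470681*(-1/264000) = -23650/115557 - 470681/264000 = -20211361439/10169016000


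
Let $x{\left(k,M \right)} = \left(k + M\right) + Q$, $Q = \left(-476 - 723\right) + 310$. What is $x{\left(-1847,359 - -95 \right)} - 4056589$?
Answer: $-4058871$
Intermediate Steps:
$Q = -889$ ($Q = -1199 + 310 = -889$)
$x{\left(k,M \right)} = -889 + M + k$ ($x{\left(k,M \right)} = \left(k + M\right) - 889 = \left(M + k\right) - 889 = -889 + M + k$)
$x{\left(-1847,359 - -95 \right)} - 4056589 = \left(-889 + \left(359 - -95\right) - 1847\right) - 4056589 = \left(-889 + \left(359 + 95\right) - 1847\right) - 4056589 = \left(-889 + 454 - 1847\right) - 4056589 = -2282 - 4056589 = -4058871$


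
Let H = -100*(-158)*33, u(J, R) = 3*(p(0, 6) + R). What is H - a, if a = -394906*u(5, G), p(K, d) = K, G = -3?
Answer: -3032754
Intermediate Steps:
u(J, R) = 3*R (u(J, R) = 3*(0 + R) = 3*R)
a = 3554154 (a = -1184718*(-3) = -394906*(-9) = 3554154)
H = 521400 (H = 15800*33 = 521400)
H - a = 521400 - 1*3554154 = 521400 - 3554154 = -3032754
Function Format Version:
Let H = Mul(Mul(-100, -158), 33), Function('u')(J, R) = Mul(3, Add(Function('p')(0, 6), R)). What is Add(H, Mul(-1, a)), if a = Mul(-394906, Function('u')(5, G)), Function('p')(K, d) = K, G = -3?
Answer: -3032754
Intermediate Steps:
Function('u')(J, R) = Mul(3, R) (Function('u')(J, R) = Mul(3, Add(0, R)) = Mul(3, R))
a = 3554154 (a = Mul(-394906, Mul(3, -3)) = Mul(-394906, -9) = 3554154)
H = 521400 (H = Mul(15800, 33) = 521400)
Add(H, Mul(-1, a)) = Add(521400, Mul(-1, 3554154)) = Add(521400, -3554154) = -3032754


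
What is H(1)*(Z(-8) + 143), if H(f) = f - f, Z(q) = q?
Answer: 0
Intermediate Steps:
H(f) = 0
H(1)*(Z(-8) + 143) = 0*(-8 + 143) = 0*135 = 0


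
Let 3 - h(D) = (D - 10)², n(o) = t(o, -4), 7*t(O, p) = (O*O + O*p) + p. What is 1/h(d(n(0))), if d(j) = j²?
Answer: -2401/217473 ≈ -0.011040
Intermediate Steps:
t(O, p) = p/7 + O²/7 + O*p/7 (t(O, p) = ((O*O + O*p) + p)/7 = ((O² + O*p) + p)/7 = (p + O² + O*p)/7 = p/7 + O²/7 + O*p/7)
n(o) = -4/7 - 4*o/7 + o²/7 (n(o) = (⅐)*(-4) + o²/7 + (⅐)*o*(-4) = -4/7 + o²/7 - 4*o/7 = -4/7 - 4*o/7 + o²/7)
h(D) = 3 - (-10 + D)² (h(D) = 3 - (D - 10)² = 3 - (-10 + D)²)
1/h(d(n(0))) = 1/(3 - (-10 + (-4/7 - 4/7*0 + (⅐)*0²)²)²) = 1/(3 - (-10 + (-4/7 + 0 + (⅐)*0)²)²) = 1/(3 - (-10 + (-4/7 + 0 + 0)²)²) = 1/(3 - (-10 + (-4/7)²)²) = 1/(3 - (-10 + 16/49)²) = 1/(3 - (-474/49)²) = 1/(3 - 1*224676/2401) = 1/(3 - 224676/2401) = 1/(-217473/2401) = -2401/217473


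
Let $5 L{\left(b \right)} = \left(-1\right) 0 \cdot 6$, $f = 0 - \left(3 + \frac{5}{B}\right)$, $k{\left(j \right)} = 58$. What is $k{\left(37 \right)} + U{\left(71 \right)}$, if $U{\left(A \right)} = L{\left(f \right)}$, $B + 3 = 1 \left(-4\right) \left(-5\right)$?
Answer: $58$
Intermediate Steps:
$B = 17$ ($B = -3 + 1 \left(-4\right) \left(-5\right) = -3 - -20 = -3 + 20 = 17$)
$f = - \frac{56}{17}$ ($f = 0 - \left(3 + \frac{5}{17}\right) = 0 - \frac{56}{17} = - \frac{56}{17} \approx -3.2941$)
$L{\left(b \right)} = 0$ ($L{\left(b \right)} = \frac{\left(-1\right) 0 \cdot 6}{5} = \frac{0 \cdot 6}{5} = \frac{1}{5} \cdot 0 = 0$)
$U{\left(A \right)} = 0$
$k{\left(37 \right)} + U{\left(71 \right)} = 58 + 0 = 58$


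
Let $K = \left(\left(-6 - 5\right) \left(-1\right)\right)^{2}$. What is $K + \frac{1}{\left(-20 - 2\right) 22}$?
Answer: $\frac{58563}{484} \approx 121.0$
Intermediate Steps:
$K = 121$ ($K = \left(\left(-6 - 5\right) \left(-1\right)\right)^{2} = \left(\left(-11\right) \left(-1\right)\right)^{2} = 11^{2} = 121$)
$K + \frac{1}{\left(-20 - 2\right) 22} = 121 + \frac{1}{\left(-20 - 2\right) 22} = 121 + \frac{1}{\left(-22\right) 22} = 121 + \frac{1}{-484} = 121 - \frac{1}{484} = \frac{58563}{484}$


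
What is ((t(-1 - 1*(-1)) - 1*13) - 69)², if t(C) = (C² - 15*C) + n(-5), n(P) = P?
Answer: 7569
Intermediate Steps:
t(C) = -5 + C² - 15*C (t(C) = (C² - 15*C) - 5 = -5 + C² - 15*C)
((t(-1 - 1*(-1)) - 1*13) - 69)² = (((-5 + (-1 - 1*(-1))² - 15*(-1 - 1*(-1))) - 1*13) - 69)² = (((-5 + (-1 + 1)² - 15*(-1 + 1)) - 13) - 69)² = (((-5 + 0² - 15*0) - 13) - 69)² = (((-5 + 0 + 0) - 13) - 69)² = ((-5 - 13) - 69)² = (-18 - 69)² = (-87)² = 7569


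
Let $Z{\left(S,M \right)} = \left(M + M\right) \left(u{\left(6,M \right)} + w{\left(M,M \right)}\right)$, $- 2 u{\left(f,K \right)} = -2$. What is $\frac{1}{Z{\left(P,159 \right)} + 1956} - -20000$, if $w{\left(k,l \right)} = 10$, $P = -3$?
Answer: $\frac{109080001}{5454} \approx 20000.0$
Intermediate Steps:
$u{\left(f,K \right)} = 1$ ($u{\left(f,K \right)} = \left(- \frac{1}{2}\right) \left(-2\right) = 1$)
$Z{\left(S,M \right)} = 22 M$ ($Z{\left(S,M \right)} = \left(M + M\right) \left(1 + 10\right) = 2 M 11 = 22 M$)
$\frac{1}{Z{\left(P,159 \right)} + 1956} - -20000 = \frac{1}{22 \cdot 159 + 1956} - -20000 = \frac{1}{3498 + 1956} + 20000 = \frac{1}{5454} + 20000 = \frac{109080001}{5454}$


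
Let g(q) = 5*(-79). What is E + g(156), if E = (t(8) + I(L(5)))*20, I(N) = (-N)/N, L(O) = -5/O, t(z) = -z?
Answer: -575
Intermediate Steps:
g(q) = -395
I(N) = -1
E = -180 (E = (-1*8 - 1)*20 = (-8 - 1)*20 = -9*20 = -180)
E + g(156) = -180 - 395 = -575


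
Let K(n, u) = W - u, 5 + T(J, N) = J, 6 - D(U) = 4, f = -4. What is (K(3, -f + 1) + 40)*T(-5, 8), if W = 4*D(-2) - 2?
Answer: -410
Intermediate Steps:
D(U) = 2 (D(U) = 6 - 1*4 = 6 - 4 = 2)
T(J, N) = -5 + J
W = 6 (W = 4*2 - 2 = 8 - 2 = 6)
K(n, u) = 6 - u
(K(3, -f + 1) + 40)*T(-5, 8) = ((6 - (-1*(-4) + 1)) + 40)*(-5 - 5) = ((6 - (4 + 1)) + 40)*(-10) = ((6 - 1*5) + 40)*(-10) = ((6 - 5) + 40)*(-10) = (1 + 40)*(-10) = 41*(-10) = -410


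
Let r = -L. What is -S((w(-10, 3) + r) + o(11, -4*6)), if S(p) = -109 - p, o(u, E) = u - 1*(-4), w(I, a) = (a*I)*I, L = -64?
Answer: 488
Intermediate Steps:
w(I, a) = a*I**2 (w(I, a) = (I*a)*I = a*I**2)
o(u, E) = 4 + u (o(u, E) = u + 4 = 4 + u)
r = 64 (r = -1*(-64) = 64)
-S((w(-10, 3) + r) + o(11, -4*6)) = -(-109 - ((3*(-10)**2 + 64) + (4 + 11))) = -(-109 - ((3*100 + 64) + 15)) = -(-109 - ((300 + 64) + 15)) = -(-109 - (364 + 15)) = -(-109 - 1*379) = -(-109 - 379) = -1*(-488) = 488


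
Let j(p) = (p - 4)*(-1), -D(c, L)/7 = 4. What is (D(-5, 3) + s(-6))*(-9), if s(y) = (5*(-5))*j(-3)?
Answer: 1827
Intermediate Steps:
D(c, L) = -28 (D(c, L) = -7*4 = -28)
j(p) = 4 - p (j(p) = (-4 + p)*(-1) = 4 - p)
s(y) = -175 (s(y) = (5*(-5))*(4 - 1*(-3)) = -25*(4 + 3) = -25*7 = -175)
(D(-5, 3) + s(-6))*(-9) = (-28 - 175)*(-9) = -203*(-9) = 1827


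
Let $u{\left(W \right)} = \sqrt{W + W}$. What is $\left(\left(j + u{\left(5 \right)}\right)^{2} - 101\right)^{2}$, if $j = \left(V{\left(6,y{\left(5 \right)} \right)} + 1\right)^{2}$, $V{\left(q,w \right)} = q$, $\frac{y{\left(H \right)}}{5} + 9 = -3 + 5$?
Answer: $5432140 + 452760 \sqrt{10} \approx 6.8639 \cdot 10^{6}$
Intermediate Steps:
$y{\left(H \right)} = -35$ ($y{\left(H \right)} = -45 + 5 \left(-3 + 5\right) = -45 + 5 \cdot 2 = -45 + 10 = -35$)
$j = 49$ ($j = \left(6 + 1\right)^{2} = 7^{2} = 49$)
$u{\left(W \right)} = \sqrt{2} \sqrt{W}$ ($u{\left(W \right)} = \sqrt{2 W} = \sqrt{2} \sqrt{W}$)
$\left(\left(j + u{\left(5 \right)}\right)^{2} - 101\right)^{2} = \left(\left(49 + \sqrt{2} \sqrt{5}\right)^{2} - 101\right)^{2} = \left(\left(49 + \sqrt{10}\right)^{2} - 101\right)^{2} = \left(-101 + \left(49 + \sqrt{10}\right)^{2}\right)^{2}$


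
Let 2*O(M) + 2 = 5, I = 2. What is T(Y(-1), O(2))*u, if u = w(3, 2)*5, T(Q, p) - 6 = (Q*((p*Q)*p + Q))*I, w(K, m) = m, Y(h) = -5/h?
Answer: 1685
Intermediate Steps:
O(M) = 3/2 (O(M) = -1 + (½)*5 = -1 + 5/2 = 3/2)
T(Q, p) = 6 + 2*Q*(Q + Q*p²) (T(Q, p) = 6 + (Q*((p*Q)*p + Q))*2 = 6 + (Q*((Q*p)*p + Q))*2 = 6 + (Q*(Q*p² + Q))*2 = 6 + (Q*(Q + Q*p²))*2 = 6 + 2*Q*(Q + Q*p²))
u = 10 (u = 2*5 = 10)
T(Y(-1), O(2))*u = (6 + 2*(-5/(-1))² + 2*(-5/(-1))²*(3/2)²)*10 = (6 + 2*(-5*(-1))² + 2*(-5*(-1))²*(9/4))*10 = (6 + 2*5² + 2*5²*(9/4))*10 = (6 + 2*25 + 2*25*(9/4))*10 = (6 + 50 + 225/2)*10 = (337/2)*10 = 1685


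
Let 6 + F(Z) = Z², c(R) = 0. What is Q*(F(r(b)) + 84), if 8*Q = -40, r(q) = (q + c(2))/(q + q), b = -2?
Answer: -1565/4 ≈ -391.25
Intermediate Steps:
r(q) = ½ (r(q) = (q + 0)/(q + q) = q/((2*q)) = q*(1/(2*q)) = ½)
F(Z) = -6 + Z²
Q = -5 (Q = (⅛)*(-40) = -5)
Q*(F(r(b)) + 84) = -5*((-6 + (½)²) + 84) = -5*((-6 + ¼) + 84) = -5*(-23/4 + 84) = -5*313/4 = -1565/4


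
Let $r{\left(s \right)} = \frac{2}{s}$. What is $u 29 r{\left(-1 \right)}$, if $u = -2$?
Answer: $116$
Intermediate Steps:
$u 29 r{\left(-1 \right)} = \left(-2\right) 29 \frac{2}{-1} = - 58 \cdot 2 \left(-1\right) = \left(-58\right) \left(-2\right) = 116$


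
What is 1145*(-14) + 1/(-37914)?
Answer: -607761421/37914 ≈ -16030.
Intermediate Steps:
1145*(-14) + 1/(-37914) = -16030 - 1/37914 = -607761421/37914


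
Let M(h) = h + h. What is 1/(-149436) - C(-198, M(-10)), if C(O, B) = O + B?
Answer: 32577047/149436 ≈ 218.00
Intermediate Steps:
M(h) = 2*h
C(O, B) = B + O
1/(-149436) - C(-198, M(-10)) = 1/(-149436) - (2*(-10) - 198) = -1/149436 - (-20 - 198) = -1/149436 - 1*(-218) = -1/149436 + 218 = 32577047/149436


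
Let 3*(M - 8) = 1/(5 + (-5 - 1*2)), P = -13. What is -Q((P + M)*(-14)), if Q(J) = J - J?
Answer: 0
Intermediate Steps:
M = 47/6 (M = 8 + 1/(3*(5 + (-5 - 1*2))) = 8 + 1/(3*(5 + (-5 - 2))) = 8 + 1/(3*(5 - 7)) = 8 + (1/3)/(-2) = 8 + (1/3)*(-1/2) = 8 - 1/6 = 47/6 ≈ 7.8333)
Q(J) = 0
-Q((P + M)*(-14)) = -1*0 = 0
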